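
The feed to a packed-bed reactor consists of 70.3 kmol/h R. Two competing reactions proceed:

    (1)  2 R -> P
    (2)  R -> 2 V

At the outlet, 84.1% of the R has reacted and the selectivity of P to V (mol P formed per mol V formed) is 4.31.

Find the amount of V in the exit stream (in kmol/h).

Conversion of R: R consumed = 0.841 × 70.3 = 59.12 kmol/h = 2ξ₁ + 1ξ₂.
Selectivity: 1ξ₁ / (2ξ₂) = 4.31 → ξ₁ = 8.62 ξ₂.
Substitute: (2·8.62 + 1) ξ₂ = 59.12 → ξ₂ = 3.241 kmol/h, ξ₁ = 27.94 kmol/h.
Outlet amounts (n = n₀ + Σ ν·ξ):
  R: 70.3 − 2(27.94) − 1(3.241) = 11.18
  P: 0 + 1(27.94) = 27.94
  V: 0 + 2(3.241) = 6.483

6.48 kmol/h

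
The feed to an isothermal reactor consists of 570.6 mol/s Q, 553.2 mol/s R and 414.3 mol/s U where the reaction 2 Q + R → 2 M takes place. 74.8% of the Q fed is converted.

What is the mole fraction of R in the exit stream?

Q reacted = 0.748 × 570.6 = 426.8 mol/s; ν_Q = −2, so ξ = 426.8/2 = 213.4 mol/s.
Outlet amounts (n = n₀ + ν ξ):
  Q: 570.6 − 2(213.4) = 143.8
  R: 553.2 − 1(213.4) = 339.8
  M: 0 + 2(213.4) = 426.8
  U: 414.3 (inert)
Total out = 1325 mol/s; y_R = 339.8 / 1325 = 0.2565.

0.257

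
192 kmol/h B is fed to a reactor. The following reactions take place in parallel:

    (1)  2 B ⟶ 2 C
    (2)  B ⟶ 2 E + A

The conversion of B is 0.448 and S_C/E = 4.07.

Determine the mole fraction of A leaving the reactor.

Conversion of B: B consumed = 0.448 × 192 = 86.02 kmol/h = 2ξ₁ + 1ξ₂.
Selectivity: 2ξ₁ / (2ξ₂) = 4.07 → ξ₁ = 4.07 ξ₂.
Substitute: (2·4.07 + 1) ξ₂ = 86.02 → ξ₂ = 9.411 kmol/h, ξ₁ = 38.3 kmol/h.
Outlet amounts (n = n₀ + Σ ν·ξ):
  B: 192 − 2(38.3) − 1(9.411) = 106
  C: 0 + 2(38.3) = 76.61
  E: 0 + 2(9.411) = 18.82
  A: 0 + 1(9.411) = 9.411
Total out = 210.8 kmol/h; y_A = 9.411 / 210.8 = 0.04464.

0.0446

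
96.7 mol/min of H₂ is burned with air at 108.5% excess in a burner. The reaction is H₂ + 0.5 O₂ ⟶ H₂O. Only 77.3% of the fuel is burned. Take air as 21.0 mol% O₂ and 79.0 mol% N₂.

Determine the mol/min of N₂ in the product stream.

379 mol/min

Stoichiometric O₂ = 0.5 × 96.7 = 48.35 mol/min; O₂ fed = 48.35 × 2.085 = 100.8 mol/min.
N₂ fed = 100.8 × 79/21 = 379.2 mol/min.
Fuel reacted = 0.773 × 96.7 → ξ = 74.75 mol/min.
Outlet (n = n₀ + ν ξ):
  H₂: 96.7 − 1(74.75) = 21.95
  O₂: 100.8 − 0.5(74.75) = 63.44
  N₂: 379.2 (inert)
  H₂O: 0 + 1(74.75) = 74.75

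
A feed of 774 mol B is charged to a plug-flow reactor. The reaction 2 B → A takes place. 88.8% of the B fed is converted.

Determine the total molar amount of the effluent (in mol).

B reacted = 0.888 × 774 = 687.3 mol; ν_B = −2, so ξ = 687.3/2 = 343.7 mol.
Outlet amounts (n = n₀ + ν ξ):
  B: 774 − 2(343.7) = 86.69
  A: 0 + 1(343.7) = 343.7
Total out = 86.69 + 343.7 = 430.3 mol.

430 mol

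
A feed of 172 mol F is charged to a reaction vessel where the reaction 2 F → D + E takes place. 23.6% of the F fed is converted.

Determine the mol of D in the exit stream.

20.3 mol

F reacted = 0.236 × 172 = 40.59 mol; ν_F = −2, so ξ = 40.59/2 = 20.3 mol.
Outlet amounts (n = n₀ + ν ξ):
  F: 172 − 2(20.3) = 131.4
  D: 0 + 1(20.3) = 20.3
  E: 0 + 1(20.3) = 20.3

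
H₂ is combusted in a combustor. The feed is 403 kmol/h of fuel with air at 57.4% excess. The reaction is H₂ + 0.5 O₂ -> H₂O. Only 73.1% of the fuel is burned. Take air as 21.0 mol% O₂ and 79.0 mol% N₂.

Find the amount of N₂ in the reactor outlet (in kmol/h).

1190 kmol/h

Stoichiometric O₂ = 0.5 × 403 = 201.5 kmol/h; O₂ fed = 201.5 × 1.574 = 317.2 kmol/h.
N₂ fed = 317.2 × 79/21 = 1193 kmol/h.
Fuel reacted = 0.731 × 403 → ξ = 294.6 kmol/h.
Outlet (n = n₀ + ν ξ):
  H₂: 403 − 1(294.6) = 108.4
  O₂: 317.2 − 0.5(294.6) = 169.9
  N₂: 1193 (inert)
  H₂O: 0 + 1(294.6) = 294.6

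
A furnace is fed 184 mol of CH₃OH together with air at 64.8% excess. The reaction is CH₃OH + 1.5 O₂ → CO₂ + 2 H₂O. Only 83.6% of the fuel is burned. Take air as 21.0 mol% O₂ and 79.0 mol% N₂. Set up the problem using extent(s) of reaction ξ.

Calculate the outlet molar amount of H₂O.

Stoichiometric O₂ = 1.5 × 184 = 276 mol; O₂ fed = 276 × 1.648 = 454.8 mol.
N₂ fed = 454.8 × 79/21 = 1711 mol.
Fuel reacted = 0.836 × 184 → ξ = 153.8 mol.
Outlet (n = n₀ + ν ξ):
  CH₃OH: 184 − 1(153.8) = 30.18
  O₂: 454.8 − 1.5(153.8) = 224.1
  N₂: 1711 (inert)
  CO₂: 0 + 1(153.8) = 153.8
  H₂O: 0 + 2(153.8) = 307.6

308 mol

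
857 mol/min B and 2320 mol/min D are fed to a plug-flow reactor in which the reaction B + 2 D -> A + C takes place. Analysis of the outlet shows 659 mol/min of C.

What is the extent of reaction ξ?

ξ = 659 mol/min

For C: n = n₀ + 1ξ → 659 = 0 + 1ξ, giving ξ = 659 mol/min.
Outlet amounts (n = n₀ + ν ξ):
  B: 857 − 1(659) = 198
  D: 2320 − 2(659) = 1002
  A: 0 + 1(659) = 659
  C: 0 + 1(659) = 659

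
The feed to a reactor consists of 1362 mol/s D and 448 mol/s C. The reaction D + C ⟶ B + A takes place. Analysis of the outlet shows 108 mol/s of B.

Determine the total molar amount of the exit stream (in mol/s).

1810 mol/s

For B: n = n₀ + 1ξ → 108 = 0 + 1ξ, giving ξ = 108 mol/s.
Outlet amounts (n = n₀ + ν ξ):
  D: 1362 − 1(108) = 1254
  C: 448 − 1(108) = 340
  B: 0 + 1(108) = 108
  A: 0 + 1(108) = 108
Total out = 1254 + 340 + 108 + 108 = 1810 mol/s.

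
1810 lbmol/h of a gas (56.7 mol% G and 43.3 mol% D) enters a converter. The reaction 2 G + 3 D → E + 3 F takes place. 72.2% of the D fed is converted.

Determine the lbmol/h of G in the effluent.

D reacted = 0.722 × 783.7 = 565.9 lbmol/h; ν_D = −3, so ξ = 565.9/3 = 188.6 lbmol/h.
Outlet amounts (n = n₀ + ν ξ):
  G: 1026 − 2(188.6) = 649
  D: 783.7 − 3(188.6) = 217.9
  E: 0 + 1(188.6) = 188.6
  F: 0 + 3(188.6) = 565.9

649 lbmol/h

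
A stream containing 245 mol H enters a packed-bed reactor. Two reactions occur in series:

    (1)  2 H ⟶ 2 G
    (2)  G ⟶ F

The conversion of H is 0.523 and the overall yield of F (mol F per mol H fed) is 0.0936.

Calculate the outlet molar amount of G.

Conversion of H: H consumed = 2ξ₁ = 0.523 × 245 → ξ₁ = 64.07 mol.
Yield of F: 1ξ₂ / 245 = 0.0936 → ξ₂ = 22.93 mol.
Outlet amounts (n = n₀ + Σ ν·ξ):
  H: 245 − 2(64.07) = 116.9
  G: 0 + 2(64.07) − 1(22.93) = 105.2
  F: 0 + 1(22.93) = 22.93

105 mol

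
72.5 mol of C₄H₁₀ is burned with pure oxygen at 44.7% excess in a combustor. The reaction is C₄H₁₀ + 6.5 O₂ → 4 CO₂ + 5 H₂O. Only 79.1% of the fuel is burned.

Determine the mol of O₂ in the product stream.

309 mol

Stoichiometric O₂ = 6.5 × 72.5 = 471.2 mol; O₂ fed = 471.2 × 1.447 = 681.9 mol.
Fuel reacted = 0.791 × 72.5 → ξ = 57.35 mol.
Outlet (n = n₀ + ν ξ):
  C₄H₁₀: 72.5 − 1(57.35) = 15.15
  O₂: 681.9 − 6.5(57.35) = 309.1
  CO₂: 0 + 4(57.35) = 229.4
  H₂O: 0 + 5(57.35) = 286.7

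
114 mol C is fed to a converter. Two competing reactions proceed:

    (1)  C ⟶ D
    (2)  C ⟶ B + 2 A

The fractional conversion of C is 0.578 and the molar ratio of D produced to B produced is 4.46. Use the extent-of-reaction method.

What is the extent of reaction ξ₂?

ξ₂ = 12.1 mol

Conversion of C: C consumed = 0.578 × 114 = 65.89 mol = 1ξ₁ + 1ξ₂.
Selectivity: 1ξ₁ / (1ξ₂) = 4.46 → ξ₁ = 4.46 ξ₂.
Substitute: (1·4.46 + 1) ξ₂ = 65.89 → ξ₂ = 12.07 mol, ξ₁ = 53.82 mol.
Outlet amounts (n = n₀ + Σ ν·ξ):
  C: 114 − 1(53.82) − 1(12.07) = 48.11
  D: 0 + 1(53.82) = 53.82
  B: 0 + 1(12.07) = 12.07
  A: 0 + 2(12.07) = 24.14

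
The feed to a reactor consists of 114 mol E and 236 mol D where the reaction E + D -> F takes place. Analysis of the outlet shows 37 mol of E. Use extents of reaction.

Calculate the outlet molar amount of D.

159 mol

For E: n = n₀ − 1ξ → 37 = 114 − 1ξ, giving ξ = 77 mol.
Outlet amounts (n = n₀ + ν ξ):
  E: 114 − 1(77) = 37
  D: 236 − 1(77) = 159
  F: 0 + 1(77) = 77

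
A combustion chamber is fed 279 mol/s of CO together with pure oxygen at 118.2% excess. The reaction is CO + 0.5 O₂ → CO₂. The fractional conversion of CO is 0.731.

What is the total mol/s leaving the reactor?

481 mol/s

Stoichiometric O₂ = 0.5 × 279 = 139.5 mol/s; O₂ fed = 139.5 × 2.182 = 304.4 mol/s.
Fuel reacted = 0.731 × 279 → ξ = 203.9 mol/s.
Outlet (n = n₀ + ν ξ):
  CO: 279 − 1(203.9) = 75.05
  O₂: 304.4 − 0.5(203.9) = 202.4
  CO₂: 0 + 1(203.9) = 203.9
Total out = 75.05 + 202.4 + 203.9 = 481.4 mol/s.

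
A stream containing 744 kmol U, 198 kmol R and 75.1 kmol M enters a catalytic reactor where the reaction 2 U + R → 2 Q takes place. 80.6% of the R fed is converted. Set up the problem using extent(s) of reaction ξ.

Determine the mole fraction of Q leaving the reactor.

0.372

R reacted = 0.806 × 198 = 159.6 kmol; ν_R = −1, so ξ = 159.6/1 = 159.6 kmol.
Outlet amounts (n = n₀ + ν ξ):
  U: 744 − 2(159.6) = 424.8
  R: 198 − 1(159.6) = 38.41
  Q: 0 + 2(159.6) = 319.2
  M: 75.1 (inert)
Total out = 857.5 kmol; y_Q = 319.2 / 857.5 = 0.3722.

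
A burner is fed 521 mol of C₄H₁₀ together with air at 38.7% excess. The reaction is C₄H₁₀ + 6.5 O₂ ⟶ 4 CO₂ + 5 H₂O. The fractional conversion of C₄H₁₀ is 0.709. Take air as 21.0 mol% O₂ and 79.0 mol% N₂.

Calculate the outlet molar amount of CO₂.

1480 mol

Stoichiometric O₂ = 6.5 × 521 = 3386 mol; O₂ fed = 3386 × 1.387 = 4697 mol.
N₂ fed = 4697 × 79/21 = 17670 mol.
Fuel reacted = 0.709 × 521 → ξ = 369.4 mol.
Outlet (n = n₀ + ν ξ):
  C₄H₁₀: 521 − 1(369.4) = 151.6
  O₂: 4697 − 6.5(369.4) = 2296
  N₂: 17670 (inert)
  CO₂: 0 + 4(369.4) = 1478
  H₂O: 0 + 5(369.4) = 1847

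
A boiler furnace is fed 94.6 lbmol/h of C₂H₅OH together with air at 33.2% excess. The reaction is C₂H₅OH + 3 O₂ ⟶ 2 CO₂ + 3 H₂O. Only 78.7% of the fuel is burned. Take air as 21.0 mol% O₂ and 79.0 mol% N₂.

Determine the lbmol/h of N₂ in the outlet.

1420 lbmol/h

Stoichiometric O₂ = 3 × 94.6 = 283.8 lbmol/h; O₂ fed = 283.8 × 1.332 = 378 lbmol/h.
N₂ fed = 378 × 79/21 = 1422 lbmol/h.
Fuel reacted = 0.787 × 94.6 → ξ = 74.45 lbmol/h.
Outlet (n = n₀ + ν ξ):
  C₂H₅OH: 94.6 − 1(74.45) = 20.15
  O₂: 378 − 3(74.45) = 154.7
  N₂: 1422 (inert)
  CO₂: 0 + 2(74.45) = 148.9
  H₂O: 0 + 3(74.45) = 223.4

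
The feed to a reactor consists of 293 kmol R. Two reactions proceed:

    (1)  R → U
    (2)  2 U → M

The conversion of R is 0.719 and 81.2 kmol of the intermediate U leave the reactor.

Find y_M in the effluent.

Conversion of R: R consumed = 1ξ₁ = 0.719 × 293 → ξ₁ = 210.7 kmol.
U balance: n_U = 0 + 1ξ₁ − 2ξ₂ = 81.2 → ξ₂ = (1·210.7 − 81.2)/2 = 64.73 kmol.
Outlet amounts (n = n₀ + Σ ν·ξ):
  R: 293 − 1(210.7) = 82.33
  U: 0 + 1(210.7) − 2(64.73) = 81.2
  M: 0 + 1(64.73) = 64.73
Total out = 228.3 kmol; y_M = 64.73 / 228.3 = 0.2836.

0.284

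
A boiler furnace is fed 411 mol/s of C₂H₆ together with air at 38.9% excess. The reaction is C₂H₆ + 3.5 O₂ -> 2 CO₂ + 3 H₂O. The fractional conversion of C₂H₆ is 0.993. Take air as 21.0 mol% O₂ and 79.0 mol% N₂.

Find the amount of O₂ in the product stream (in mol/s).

570 mol/s

Stoichiometric O₂ = 3.5 × 411 = 1438 mol/s; O₂ fed = 1438 × 1.389 = 1998 mol/s.
N₂ fed = 1998 × 79/21 = 7517 mol/s.
Fuel reacted = 0.993 × 411 → ξ = 408.1 mol/s.
Outlet (n = n₀ + ν ξ):
  C₂H₆: 411 − 1(408.1) = 2.877
  O₂: 1998 − 3.5(408.1) = 569.6
  N₂: 7517 (inert)
  CO₂: 0 + 2(408.1) = 816.2
  H₂O: 0 + 3(408.1) = 1224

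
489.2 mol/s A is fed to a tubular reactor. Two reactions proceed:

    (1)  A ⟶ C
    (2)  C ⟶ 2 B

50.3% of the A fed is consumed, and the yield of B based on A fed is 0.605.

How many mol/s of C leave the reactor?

98.1 mol/s

Conversion of A: A consumed = 1ξ₁ = 0.503 × 489.2 → ξ₁ = 246.1 mol/s.
Yield of B: 2ξ₂ / 489.2 = 0.605 → ξ₂ = 148 mol/s.
Outlet amounts (n = n₀ + Σ ν·ξ):
  A: 489.2 − 1(246.1) = 243.1
  C: 0 + 1(246.1) − 1(148) = 98.08
  B: 0 + 2(148) = 296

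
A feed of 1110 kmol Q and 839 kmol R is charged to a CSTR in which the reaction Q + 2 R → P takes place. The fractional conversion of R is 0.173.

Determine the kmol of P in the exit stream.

R reacted = 0.173 × 839 = 145.1 kmol; ν_R = −2, so ξ = 145.1/2 = 72.57 kmol.
Outlet amounts (n = n₀ + ν ξ):
  Q: 1110 − 1(72.57) = 1037
  R: 839 − 2(72.57) = 693.9
  P: 0 + 1(72.57) = 72.57

72.6 kmol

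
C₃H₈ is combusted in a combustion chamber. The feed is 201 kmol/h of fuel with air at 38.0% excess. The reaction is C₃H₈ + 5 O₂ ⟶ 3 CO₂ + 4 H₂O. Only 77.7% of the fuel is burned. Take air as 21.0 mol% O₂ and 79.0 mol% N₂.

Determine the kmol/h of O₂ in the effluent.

Stoichiometric O₂ = 5 × 201 = 1005 kmol/h; O₂ fed = 1005 × 1.380 = 1387 kmol/h.
N₂ fed = 1387 × 79/21 = 5217 kmol/h.
Fuel reacted = 0.777 × 201 → ξ = 156.2 kmol/h.
Outlet (n = n₀ + ν ξ):
  C₃H₈: 201 − 1(156.2) = 44.82
  O₂: 1387 − 5(156.2) = 606
  N₂: 5217 (inert)
  CO₂: 0 + 3(156.2) = 468.5
  H₂O: 0 + 4(156.2) = 624.7

606 kmol/h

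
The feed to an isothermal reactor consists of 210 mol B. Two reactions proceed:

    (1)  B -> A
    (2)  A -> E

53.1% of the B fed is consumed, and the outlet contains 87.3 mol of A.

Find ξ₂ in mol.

ξ₂ = 24.2 mol

Conversion of B: B consumed = 1ξ₁ = 0.531 × 210 → ξ₁ = 111.5 mol.
A balance: n_A = 0 + 1ξ₁ − 1ξ₂ = 87.3 → ξ₂ = (1·111.5 − 87.3)/1 = 24.21 mol.
Outlet amounts (n = n₀ + Σ ν·ξ):
  B: 210 − 1(111.5) = 98.49
  A: 0 + 1(111.5) − 1(24.21) = 87.3
  E: 0 + 1(24.21) = 24.21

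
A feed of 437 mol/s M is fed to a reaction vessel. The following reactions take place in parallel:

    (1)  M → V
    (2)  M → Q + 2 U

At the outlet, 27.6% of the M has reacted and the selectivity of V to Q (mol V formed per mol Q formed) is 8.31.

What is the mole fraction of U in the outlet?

0.056

Conversion of M: M consumed = 0.276 × 437 = 120.6 mol/s = 1ξ₁ + 1ξ₂.
Selectivity: 1ξ₁ / (1ξ₂) = 8.31 → ξ₁ = 8.31 ξ₂.
Substitute: (1·8.31 + 1) ξ₂ = 120.6 → ξ₂ = 12.96 mol/s, ξ₁ = 107.7 mol/s.
Outlet amounts (n = n₀ + Σ ν·ξ):
  M: 437 − 1(107.7) − 1(12.96) = 316.4
  V: 0 + 1(107.7) = 107.7
  Q: 0 + 1(12.96) = 12.96
  U: 0 + 2(12.96) = 25.91
Total out = 462.9 mol/s; y_U = 25.91 / 462.9 = 0.05597.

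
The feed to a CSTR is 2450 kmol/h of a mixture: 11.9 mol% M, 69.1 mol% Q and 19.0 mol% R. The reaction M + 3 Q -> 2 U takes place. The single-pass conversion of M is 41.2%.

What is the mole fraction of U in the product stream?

0.109

M reacted = 0.412 × 291.6 = 120.1 kmol/h; ν_M = −1, so ξ = 120.1/1 = 120.1 kmol/h.
Outlet amounts (n = n₀ + ν ξ):
  M: 291.6 − 1(120.1) = 171.4
  Q: 1693 − 3(120.1) = 1333
  U: 0 + 2(120.1) = 240.2
  R: 465.5 (inert)
Total out = 2210 kmol/h; y_U = 240.2 / 2210 = 0.1087.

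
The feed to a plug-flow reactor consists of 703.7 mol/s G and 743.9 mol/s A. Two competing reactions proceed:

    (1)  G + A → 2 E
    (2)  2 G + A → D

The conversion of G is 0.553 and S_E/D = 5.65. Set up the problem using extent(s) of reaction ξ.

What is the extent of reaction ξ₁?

Conversion of G: G consumed = 0.553 × 703.7 = 389.1 mol/s = 1ξ₁ + 2ξ₂.
Selectivity: 2ξ₁ / (1ξ₂) = 5.65 → ξ₁ = 2.825 ξ₂.
Substitute: (1·2.825 + 2) ξ₂ = 389.1 → ξ₂ = 80.65 mol/s, ξ₁ = 227.8 mol/s.
Outlet amounts (n = n₀ + Σ ν·ξ):
  G: 703.7 − 1(227.8) − 2(80.65) = 314.6
  A: 743.9 − 1(227.8) − 1(80.65) = 435.4
  E: 0 + 2(227.8) = 455.7
  D: 0 + 1(80.65) = 80.65

ξ₁ = 228 mol/s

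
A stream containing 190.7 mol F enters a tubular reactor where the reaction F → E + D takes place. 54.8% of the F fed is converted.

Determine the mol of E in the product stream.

F reacted = 0.548 × 190.7 = 104.5 mol; ν_F = −1, so ξ = 104.5/1 = 104.5 mol.
Outlet amounts (n = n₀ + ν ξ):
  F: 190.7 − 1(104.5) = 86.2
  E: 0 + 1(104.5) = 104.5
  D: 0 + 1(104.5) = 104.5

105 mol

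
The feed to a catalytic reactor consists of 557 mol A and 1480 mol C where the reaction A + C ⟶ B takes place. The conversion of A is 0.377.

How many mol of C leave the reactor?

A reacted = 0.377 × 557 = 210 mol; ν_A = −1, so ξ = 210/1 = 210 mol.
Outlet amounts (n = n₀ + ν ξ):
  A: 557 − 1(210) = 347
  C: 1480 − 1(210) = 1270
  B: 0 + 1(210) = 210

1270 mol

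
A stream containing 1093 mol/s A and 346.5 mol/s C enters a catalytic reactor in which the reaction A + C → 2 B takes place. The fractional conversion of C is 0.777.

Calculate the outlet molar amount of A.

824 mol/s

C reacted = 0.777 × 346.5 = 269.2 mol/s; ν_C = −1, so ξ = 269.2/1 = 269.2 mol/s.
Outlet amounts (n = n₀ + ν ξ):
  A: 1093 − 1(269.2) = 823.8
  C: 346.5 − 1(269.2) = 77.27
  B: 0 + 2(269.2) = 538.5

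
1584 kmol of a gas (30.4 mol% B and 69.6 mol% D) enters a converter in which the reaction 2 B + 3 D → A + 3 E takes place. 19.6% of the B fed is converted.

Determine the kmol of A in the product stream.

B reacted = 0.196 × 481.5 = 94.38 kmol; ν_B = −2, so ξ = 94.38/2 = 47.19 kmol.
Outlet amounts (n = n₀ + ν ξ):
  B: 481.5 − 2(47.19) = 387.2
  D: 1102 − 3(47.19) = 960.9
  A: 0 + 1(47.19) = 47.19
  E: 0 + 3(47.19) = 141.6

47.2 kmol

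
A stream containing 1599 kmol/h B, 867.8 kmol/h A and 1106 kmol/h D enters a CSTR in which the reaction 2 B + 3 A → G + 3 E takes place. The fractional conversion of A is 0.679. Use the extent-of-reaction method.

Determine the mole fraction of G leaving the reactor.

A reacted = 0.679 × 867.8 = 589.2 kmol/h; ν_A = −3, so ξ = 589.2/3 = 196.4 kmol/h.
Outlet amounts (n = n₀ + ν ξ):
  B: 1599 − 2(196.4) = 1206
  A: 867.8 − 3(196.4) = 278.6
  G: 0 + 1(196.4) = 196.4
  E: 0 + 3(196.4) = 589.2
  D: 1106 (inert)
Total out = 3376 kmol/h; y_G = 196.4 / 3376 = 0.05817.

0.0582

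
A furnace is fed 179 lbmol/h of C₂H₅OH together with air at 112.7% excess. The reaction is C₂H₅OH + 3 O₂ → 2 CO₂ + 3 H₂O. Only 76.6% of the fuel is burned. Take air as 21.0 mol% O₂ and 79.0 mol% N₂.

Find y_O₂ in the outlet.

0.127

Stoichiometric O₂ = 3 × 179 = 537 lbmol/h; O₂ fed = 537 × 2.127 = 1142 lbmol/h.
N₂ fed = 1142 × 79/21 = 4297 lbmol/h.
Fuel reacted = 0.766 × 179 → ξ = 137.1 lbmol/h.
Outlet (n = n₀ + ν ξ):
  C₂H₅OH: 179 − 1(137.1) = 41.89
  O₂: 1142 − 3(137.1) = 730.9
  N₂: 4297 (inert)
  CO₂: 0 + 2(137.1) = 274.2
  H₂O: 0 + 3(137.1) = 411.3
Total out = 5755 lbmol/h; y_O₂ = 730.9 / 5755 = 0.127.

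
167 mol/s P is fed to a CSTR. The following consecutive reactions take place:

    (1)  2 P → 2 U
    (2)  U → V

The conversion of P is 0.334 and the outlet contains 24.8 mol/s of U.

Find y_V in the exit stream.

Conversion of P: P consumed = 2ξ₁ = 0.334 × 167 → ξ₁ = 27.89 mol/s.
U balance: n_U = 0 + 2ξ₁ − 1ξ₂ = 24.8 → ξ₂ = (2·27.89 − 24.8)/1 = 30.98 mol/s.
Outlet amounts (n = n₀ + Σ ν·ξ):
  P: 167 − 2(27.89) = 111.2
  U: 0 + 2(27.89) − 1(30.98) = 24.8
  V: 0 + 1(30.98) = 30.98
Total out = 167 mol/s; y_V = 30.98 / 167 = 0.1855.

0.185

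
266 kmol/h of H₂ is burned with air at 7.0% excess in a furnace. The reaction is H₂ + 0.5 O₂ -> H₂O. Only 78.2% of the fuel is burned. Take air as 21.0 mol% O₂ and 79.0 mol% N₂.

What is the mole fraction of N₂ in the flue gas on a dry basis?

0.848

Stoichiometric O₂ = 0.5 × 266 = 133 kmol/h; O₂ fed = 133 × 1.070 = 142.3 kmol/h.
N₂ fed = 142.3 × 79/21 = 535.4 kmol/h.
Fuel reacted = 0.782 × 266 → ξ = 208 kmol/h.
Outlet (n = n₀ + ν ξ):
  H₂: 266 − 1(208) = 57.99
  O₂: 142.3 − 0.5(208) = 38.3
  N₂: 535.4 (inert)
  H₂O: 0 + 1(208) = 208
Dry total = 631.6 kmol/h; y_N₂ (dry) = 535.4 / 631.6 = 0.8476.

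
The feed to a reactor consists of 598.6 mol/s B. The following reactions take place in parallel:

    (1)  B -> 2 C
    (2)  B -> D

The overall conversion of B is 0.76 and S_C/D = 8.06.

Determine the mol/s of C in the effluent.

Conversion of B: B consumed = 0.76 × 598.6 = 454.9 mol/s = 1ξ₁ + 1ξ₂.
Selectivity: 2ξ₁ / (1ξ₂) = 8.06 → ξ₁ = 4.03 ξ₂.
Substitute: (1·4.03 + 1) ξ₂ = 454.9 → ξ₂ = 90.44 mol/s, ξ₁ = 364.5 mol/s.
Outlet amounts (n = n₀ + Σ ν·ξ):
  B: 598.6 − 1(364.5) − 1(90.44) = 143.7
  C: 0 + 2(364.5) = 729
  D: 0 + 1(90.44) = 90.44

729 mol/s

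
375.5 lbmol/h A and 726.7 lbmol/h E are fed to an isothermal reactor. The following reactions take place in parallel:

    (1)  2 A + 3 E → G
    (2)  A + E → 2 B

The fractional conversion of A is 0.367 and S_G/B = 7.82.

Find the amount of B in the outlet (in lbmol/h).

Conversion of A: A consumed = 0.367 × 375.5 = 137.8 lbmol/h = 2ξ₁ + 1ξ₂.
Selectivity: 1ξ₁ / (2ξ₂) = 7.82 → ξ₁ = 15.64 ξ₂.
Substitute: (2·15.64 + 1) ξ₂ = 137.8 → ξ₂ = 4.269 lbmol/h, ξ₁ = 66.77 lbmol/h.
Outlet amounts (n = n₀ + Σ ν·ξ):
  A: 375.5 − 2(66.77) − 1(4.269) = 237.7
  E: 726.7 − 3(66.77) − 1(4.269) = 522.1
  G: 0 + 1(66.77) = 66.77
  B: 0 + 2(4.269) = 8.538

8.54 lbmol/h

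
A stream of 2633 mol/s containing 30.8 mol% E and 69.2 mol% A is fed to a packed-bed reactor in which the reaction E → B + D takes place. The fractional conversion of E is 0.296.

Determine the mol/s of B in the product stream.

240 mol/s

E reacted = 0.296 × 811 = 240 mol/s; ν_E = −1, so ξ = 240/1 = 240 mol/s.
Outlet amounts (n = n₀ + ν ξ):
  E: 811 − 1(240) = 570.9
  B: 0 + 1(240) = 240
  D: 0 + 1(240) = 240
  A: 1822 (inert)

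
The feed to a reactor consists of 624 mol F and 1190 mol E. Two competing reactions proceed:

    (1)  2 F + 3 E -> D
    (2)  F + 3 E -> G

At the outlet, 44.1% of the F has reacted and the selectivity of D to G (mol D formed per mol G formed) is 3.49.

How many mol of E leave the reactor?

Conversion of F: F consumed = 0.441 × 624 = 275.2 mol = 2ξ₁ + 1ξ₂.
Selectivity: 1ξ₁ / (1ξ₂) = 3.49 → ξ₁ = 3.49 ξ₂.
Substitute: (2·3.49 + 1) ξ₂ = 275.2 → ξ₂ = 34.48 mol, ξ₁ = 120.3 mol.
Outlet amounts (n = n₀ + Σ ν·ξ):
  F: 624 − 2(120.3) − 1(34.48) = 348.8
  E: 1190 − 3(120.3) − 3(34.48) = 725.5
  D: 0 + 1(120.3) = 120.3
  G: 0 + 1(34.48) = 34.48

725 mol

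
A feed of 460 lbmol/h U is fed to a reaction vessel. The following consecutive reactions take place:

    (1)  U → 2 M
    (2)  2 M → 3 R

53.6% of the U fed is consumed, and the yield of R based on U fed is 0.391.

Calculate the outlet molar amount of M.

Conversion of U: U consumed = 1ξ₁ = 0.536 × 460 → ξ₁ = 246.6 lbmol/h.
Yield of R: 3ξ₂ / 460 = 0.391 → ξ₂ = 59.95 lbmol/h.
Outlet amounts (n = n₀ + Σ ν·ξ):
  U: 460 − 1(246.6) = 213.4
  M: 0 + 2(246.6) − 2(59.95) = 373.2
  R: 0 + 3(59.95) = 179.9

373 lbmol/h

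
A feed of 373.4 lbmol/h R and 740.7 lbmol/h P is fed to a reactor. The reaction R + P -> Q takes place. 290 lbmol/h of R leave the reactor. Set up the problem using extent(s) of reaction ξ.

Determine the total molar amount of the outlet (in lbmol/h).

1030 lbmol/h

For R: n = n₀ − 1ξ → 290 = 373.4 − 1ξ, giving ξ = 83.4 lbmol/h.
Outlet amounts (n = n₀ + ν ξ):
  R: 373.4 − 1(83.4) = 290
  P: 740.7 − 1(83.4) = 657.3
  Q: 0 + 1(83.4) = 83.4
Total out = 290 + 657.3 + 83.4 = 1031 lbmol/h.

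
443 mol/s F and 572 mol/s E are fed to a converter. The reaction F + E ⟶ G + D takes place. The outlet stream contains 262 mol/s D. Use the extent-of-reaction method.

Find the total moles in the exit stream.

1020 mol/s

For D: n = n₀ + 1ξ → 262 = 0 + 1ξ, giving ξ = 262 mol/s.
Outlet amounts (n = n₀ + ν ξ):
  F: 443 − 1(262) = 181
  E: 572 − 1(262) = 310
  G: 0 + 1(262) = 262
  D: 0 + 1(262) = 262
Total out = 181 + 310 + 262 + 262 = 1015 mol/s.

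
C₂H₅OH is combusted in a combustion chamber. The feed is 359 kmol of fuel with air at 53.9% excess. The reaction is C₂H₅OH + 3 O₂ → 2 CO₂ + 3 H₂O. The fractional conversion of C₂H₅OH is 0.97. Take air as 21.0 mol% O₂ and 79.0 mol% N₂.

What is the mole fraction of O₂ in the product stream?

Stoichiometric O₂ = 3 × 359 = 1077 kmol; O₂ fed = 1077 × 1.539 = 1658 kmol.
N₂ fed = 1658 × 79/21 = 6235 kmol.
Fuel reacted = 0.97 × 359 → ξ = 348.2 kmol.
Outlet (n = n₀ + ν ξ):
  C₂H₅OH: 359 − 1(348.2) = 10.77
  O₂: 1658 − 3(348.2) = 612.8
  N₂: 6235 (inert)
  CO₂: 0 + 2(348.2) = 696.5
  H₂O: 0 + 3(348.2) = 1045
Total out = 8600 kmol; y_O₂ = 612.8 / 8600 = 0.07126.

0.0713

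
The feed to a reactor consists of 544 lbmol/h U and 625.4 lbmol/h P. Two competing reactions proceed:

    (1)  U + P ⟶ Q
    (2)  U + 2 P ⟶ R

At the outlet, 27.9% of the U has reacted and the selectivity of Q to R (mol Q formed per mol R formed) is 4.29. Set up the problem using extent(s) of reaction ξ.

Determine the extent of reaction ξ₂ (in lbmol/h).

ξ₂ = 28.7 lbmol/h

Conversion of U: U consumed = 0.279 × 544 = 151.8 lbmol/h = 1ξ₁ + 1ξ₂.
Selectivity: 1ξ₁ / (1ξ₂) = 4.29 → ξ₁ = 4.29 ξ₂.
Substitute: (1·4.29 + 1) ξ₂ = 151.8 → ξ₂ = 28.69 lbmol/h, ξ₁ = 123.1 lbmol/h.
Outlet amounts (n = n₀ + Σ ν·ξ):
  U: 544 − 1(123.1) − 1(28.69) = 392.2
  P: 625.4 − 1(123.1) − 2(28.69) = 444.9
  Q: 0 + 1(123.1) = 123.1
  R: 0 + 1(28.69) = 28.69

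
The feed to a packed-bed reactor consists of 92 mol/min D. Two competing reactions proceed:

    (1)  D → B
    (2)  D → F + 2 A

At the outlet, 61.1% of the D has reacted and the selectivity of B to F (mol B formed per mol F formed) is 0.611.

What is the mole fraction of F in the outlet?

0.216

Conversion of D: D consumed = 0.611 × 92 = 56.21 mol/min = 1ξ₁ + 1ξ₂.
Selectivity: 1ξ₁ / (1ξ₂) = 0.611 → ξ₁ = 0.611 ξ₂.
Substitute: (1·0.611 + 1) ξ₂ = 56.21 → ξ₂ = 34.89 mol/min, ξ₁ = 21.32 mol/min.
Outlet amounts (n = n₀ + Σ ν·ξ):
  D: 92 − 1(21.32) − 1(34.89) = 35.79
  B: 0 + 1(21.32) = 21.32
  F: 0 + 1(34.89) = 34.89
  A: 0 + 2(34.89) = 69.79
Total out = 161.8 mol/min; y_F = 34.89 / 161.8 = 0.2157.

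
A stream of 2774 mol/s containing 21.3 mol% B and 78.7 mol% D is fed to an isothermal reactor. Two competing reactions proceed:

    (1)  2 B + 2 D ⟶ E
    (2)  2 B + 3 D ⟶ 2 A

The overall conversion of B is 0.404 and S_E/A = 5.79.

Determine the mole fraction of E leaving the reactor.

0.0455

Conversion of B: B consumed = 0.404 × 590.9 = 238.7 mol/s = 2ξ₁ + 2ξ₂.
Selectivity: 1ξ₁ / (2ξ₂) = 5.79 → ξ₁ = 11.58 ξ₂.
Substitute: (2·11.58 + 2) ξ₂ = 238.7 → ξ₂ = 9.488 mol/s, ξ₁ = 109.9 mol/s.
Outlet amounts (n = n₀ + Σ ν·ξ):
  B: 590.9 − 2(109.9) − 2(9.488) = 352.2
  D: 2183 − 2(109.9) − 3(9.488) = 1935
  E: 0 + 1(109.9) = 109.9
  A: 0 + 2(9.488) = 18.98
Total out = 2416 mol/s; y_E = 109.9 / 2416 = 0.04548.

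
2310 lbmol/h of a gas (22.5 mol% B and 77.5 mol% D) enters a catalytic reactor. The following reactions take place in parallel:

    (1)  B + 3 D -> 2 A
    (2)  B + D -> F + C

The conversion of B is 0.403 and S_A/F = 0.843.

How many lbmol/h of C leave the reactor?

Conversion of B: B consumed = 0.403 × 519.8 = 209.5 lbmol/h = 1ξ₁ + 1ξ₂.
Selectivity: 2ξ₁ / (1ξ₂) = 0.843 → ξ₁ = 0.4215 ξ₂.
Substitute: (1·0.4215 + 1) ξ₂ = 209.5 → ξ₂ = 147.4 lbmol/h, ξ₁ = 62.11 lbmol/h.
Outlet amounts (n = n₀ + Σ ν·ξ):
  B: 519.8 − 1(62.11) − 1(147.4) = 310.3
  D: 1790 − 3(62.11) − 1(147.4) = 1457
  A: 0 + 2(62.11) = 124.2
  F: 0 + 1(147.4) = 147.4
  C: 0 + 1(147.4) = 147.4

147 lbmol/h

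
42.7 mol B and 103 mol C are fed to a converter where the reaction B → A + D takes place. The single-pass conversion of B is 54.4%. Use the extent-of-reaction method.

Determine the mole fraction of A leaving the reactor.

B reacted = 0.544 × 42.7 = 23.23 mol; ν_B = −1, so ξ = 23.23/1 = 23.23 mol.
Outlet amounts (n = n₀ + ν ξ):
  B: 42.7 − 1(23.23) = 19.47
  A: 0 + 1(23.23) = 23.23
  D: 0 + 1(23.23) = 23.23
  C: 103 (inert)
Total out = 168.9 mol; y_A = 23.23 / 168.9 = 0.1375.

0.138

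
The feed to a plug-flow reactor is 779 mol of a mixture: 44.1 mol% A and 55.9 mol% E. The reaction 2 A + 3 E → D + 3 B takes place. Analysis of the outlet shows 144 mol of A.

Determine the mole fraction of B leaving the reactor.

For A: n = n₀ − 2ξ → 144 = 343.5 − 2ξ, giving ξ = 99.77 mol.
Outlet amounts (n = n₀ + ν ξ):
  A: 343.5 − 2(99.77) = 144
  E: 435.5 − 3(99.77) = 136.2
  D: 0 + 1(99.77) = 99.77
  B: 0 + 3(99.77) = 299.3
Total out = 679.2 mol; y_B = 299.3 / 679.2 = 0.4407.

0.441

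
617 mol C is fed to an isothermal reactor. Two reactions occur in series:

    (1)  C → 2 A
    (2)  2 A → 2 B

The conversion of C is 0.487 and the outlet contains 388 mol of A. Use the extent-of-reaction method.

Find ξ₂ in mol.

Conversion of C: C consumed = 1ξ₁ = 0.487 × 617 → ξ₁ = 300.5 mol.
A balance: n_A = 0 + 2ξ₁ − 2ξ₂ = 388 → ξ₂ = (2·300.5 − 388)/2 = 106.5 mol.
Outlet amounts (n = n₀ + Σ ν·ξ):
  C: 617 − 1(300.5) = 316.5
  A: 0 + 2(300.5) − 2(106.5) = 388
  B: 0 + 2(106.5) = 213

ξ₂ = 106 mol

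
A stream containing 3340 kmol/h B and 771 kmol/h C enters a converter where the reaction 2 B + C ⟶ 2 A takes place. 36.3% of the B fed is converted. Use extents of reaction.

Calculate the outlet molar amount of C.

165 kmol/h

B reacted = 0.363 × 3340 = 1212 kmol/h; ν_B = −2, so ξ = 1212/2 = 606.2 kmol/h.
Outlet amounts (n = n₀ + ν ξ):
  B: 3340 − 2(606.2) = 2128
  C: 771 − 1(606.2) = 164.8
  A: 0 + 2(606.2) = 1212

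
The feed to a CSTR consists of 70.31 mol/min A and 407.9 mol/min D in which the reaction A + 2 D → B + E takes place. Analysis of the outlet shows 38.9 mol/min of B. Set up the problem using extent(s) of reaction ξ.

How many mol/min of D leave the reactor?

330 mol/min

For B: n = n₀ + 1ξ → 38.9 = 0 + 1ξ, giving ξ = 38.9 mol/min.
Outlet amounts (n = n₀ + ν ξ):
  A: 70.31 − 1(38.9) = 31.41
  D: 407.9 − 2(38.9) = 330.1
  B: 0 + 1(38.9) = 38.9
  E: 0 + 1(38.9) = 38.9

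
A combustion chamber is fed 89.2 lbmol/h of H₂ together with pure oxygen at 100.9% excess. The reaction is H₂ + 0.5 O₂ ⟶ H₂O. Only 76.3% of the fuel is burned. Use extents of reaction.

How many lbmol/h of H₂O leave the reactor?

68.1 lbmol/h

Stoichiometric O₂ = 0.5 × 89.2 = 44.6 lbmol/h; O₂ fed = 44.6 × 2.009 = 89.6 lbmol/h.
Fuel reacted = 0.763 × 89.2 → ξ = 68.06 lbmol/h.
Outlet (n = n₀ + ν ξ):
  H₂: 89.2 − 1(68.06) = 21.14
  O₂: 89.6 − 0.5(68.06) = 55.57
  H₂O: 0 + 1(68.06) = 68.06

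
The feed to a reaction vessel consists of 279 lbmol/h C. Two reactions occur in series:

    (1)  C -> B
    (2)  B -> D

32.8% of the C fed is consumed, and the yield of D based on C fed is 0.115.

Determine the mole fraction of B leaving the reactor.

Conversion of C: C consumed = 1ξ₁ = 0.328 × 279 → ξ₁ = 91.51 lbmol/h.
Yield of D: 1ξ₂ / 279 = 0.115 → ξ₂ = 32.09 lbmol/h.
Outlet amounts (n = n₀ + Σ ν·ξ):
  C: 279 − 1(91.51) = 187.5
  B: 0 + 1(91.51) − 1(32.09) = 59.43
  D: 0 + 1(32.09) = 32.09
Total out = 279 lbmol/h; y_B = 59.43 / 279 = 0.213.

0.213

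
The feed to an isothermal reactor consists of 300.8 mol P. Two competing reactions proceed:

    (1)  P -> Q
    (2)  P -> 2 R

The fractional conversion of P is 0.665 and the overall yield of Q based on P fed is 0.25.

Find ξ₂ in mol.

Yield of Q: 1ξ₁ / 300.8 = 0.25 → ξ₁ = 75.2 mol.
Conversion of P: 1ξ₁ + 1ξ₂ = 0.665 × 300.8 = 200 → ξ₂ = 124.8 mol.
Outlet amounts (n = n₀ + Σ ν·ξ):
  P: 300.8 − 1(75.2) − 1(124.8) = 100.8
  Q: 0 + 1(75.2) = 75.2
  R: 0 + 2(124.8) = 249.7

ξ₂ = 125 mol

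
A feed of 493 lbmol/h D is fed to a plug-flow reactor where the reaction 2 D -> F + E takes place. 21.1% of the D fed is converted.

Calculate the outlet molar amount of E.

52 lbmol/h

D reacted = 0.211 × 493 = 104 lbmol/h; ν_D = −2, so ξ = 104/2 = 52.01 lbmol/h.
Outlet amounts (n = n₀ + ν ξ):
  D: 493 − 2(52.01) = 389
  F: 0 + 1(52.01) = 52.01
  E: 0 + 1(52.01) = 52.01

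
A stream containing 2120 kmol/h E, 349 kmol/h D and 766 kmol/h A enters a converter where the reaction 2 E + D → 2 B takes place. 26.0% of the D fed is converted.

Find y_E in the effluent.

D reacted = 0.26 × 349 = 90.74 kmol/h; ν_D = −1, so ξ = 90.74/1 = 90.74 kmol/h.
Outlet amounts (n = n₀ + ν ξ):
  E: 2120 − 2(90.74) = 1939
  D: 349 − 1(90.74) = 258.3
  B: 0 + 2(90.74) = 181.5
  A: 766 (inert)
Total out = 3144 kmol/h; y_E = 1939 / 3144 = 0.6165.

0.617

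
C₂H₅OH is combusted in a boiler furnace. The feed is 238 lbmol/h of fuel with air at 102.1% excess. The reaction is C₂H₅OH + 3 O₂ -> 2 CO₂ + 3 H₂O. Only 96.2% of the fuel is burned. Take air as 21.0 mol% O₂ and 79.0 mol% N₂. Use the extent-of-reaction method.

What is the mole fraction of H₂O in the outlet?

Stoichiometric O₂ = 3 × 238 = 714 lbmol/h; O₂ fed = 714 × 2.021 = 1443 lbmol/h.
N₂ fed = 1443 × 79/21 = 5428 lbmol/h.
Fuel reacted = 0.962 × 238 → ξ = 229 lbmol/h.
Outlet (n = n₀ + ν ξ):
  C₂H₅OH: 238 − 1(229) = 9.044
  O₂: 1443 − 3(229) = 756.1
  N₂: 5428 (inert)
  CO₂: 0 + 2(229) = 457.9
  H₂O: 0 + 3(229) = 686.9
Total out = 7338 lbmol/h; y_H₂O = 686.9 / 7338 = 0.0936.

0.0936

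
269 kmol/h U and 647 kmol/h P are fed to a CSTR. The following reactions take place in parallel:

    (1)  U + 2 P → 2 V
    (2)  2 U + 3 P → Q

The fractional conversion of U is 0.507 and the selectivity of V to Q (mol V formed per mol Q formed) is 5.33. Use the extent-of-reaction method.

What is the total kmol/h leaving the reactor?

Conversion of U: U consumed = 0.507 × 269 = 136.4 kmol/h = 1ξ₁ + 2ξ₂.
Selectivity: 2ξ₁ / (1ξ₂) = 5.33 → ξ₁ = 2.665 ξ₂.
Substitute: (1·2.665 + 2) ξ₂ = 136.4 → ξ₂ = 29.24 kmol/h, ξ₁ = 77.91 kmol/h.
Outlet amounts (n = n₀ + Σ ν·ξ):
  U: 269 − 1(77.91) − 2(29.24) = 132.6
  P: 647 − 2(77.91) − 3(29.24) = 403.5
  V: 0 + 2(77.91) = 155.8
  Q: 0 + 1(29.24) = 29.24
Total out = 132.6 + 403.5 + 155.8 + 29.24 = 721.1 kmol/h.

721 kmol/h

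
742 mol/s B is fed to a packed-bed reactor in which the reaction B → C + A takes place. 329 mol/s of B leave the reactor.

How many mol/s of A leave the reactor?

413 mol/s

For B: n = n₀ − 1ξ → 329 = 742 − 1ξ, giving ξ = 413 mol/s.
Outlet amounts (n = n₀ + ν ξ):
  B: 742 − 1(413) = 329
  C: 0 + 1(413) = 413
  A: 0 + 1(413) = 413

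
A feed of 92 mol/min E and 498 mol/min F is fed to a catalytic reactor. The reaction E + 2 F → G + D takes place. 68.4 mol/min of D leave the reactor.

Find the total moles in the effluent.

For D: n = n₀ + 1ξ → 68.4 = 0 + 1ξ, giving ξ = 68.4 mol/min.
Outlet amounts (n = n₀ + ν ξ):
  E: 92 − 1(68.4) = 23.6
  F: 498 − 2(68.4) = 361.2
  G: 0 + 1(68.4) = 68.4
  D: 0 + 1(68.4) = 68.4
Total out = 23.6 + 361.2 + 68.4 + 68.4 = 521.6 mol/min.

522 mol/min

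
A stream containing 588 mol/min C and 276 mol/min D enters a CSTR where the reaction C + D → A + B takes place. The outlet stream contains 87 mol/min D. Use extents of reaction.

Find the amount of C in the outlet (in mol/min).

399 mol/min

For D: n = n₀ − 1ξ → 87 = 276 − 1ξ, giving ξ = 189 mol/min.
Outlet amounts (n = n₀ + ν ξ):
  C: 588 − 1(189) = 399
  D: 276 − 1(189) = 87
  A: 0 + 1(189) = 189
  B: 0 + 1(189) = 189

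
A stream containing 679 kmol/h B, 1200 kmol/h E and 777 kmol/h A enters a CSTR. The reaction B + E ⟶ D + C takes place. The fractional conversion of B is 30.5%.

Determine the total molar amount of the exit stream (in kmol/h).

B reacted = 0.305 × 679 = 207.1 kmol/h; ν_B = −1, so ξ = 207.1/1 = 207.1 kmol/h.
Outlet amounts (n = n₀ + ν ξ):
  B: 679 − 1(207.1) = 471.9
  E: 1200 − 1(207.1) = 992.9
  D: 0 + 1(207.1) = 207.1
  C: 0 + 1(207.1) = 207.1
  A: 777 (inert)
Total out = 471.9 + 992.9 + 207.1 + 207.1 + 777 = 2656 kmol/h.

2660 kmol/h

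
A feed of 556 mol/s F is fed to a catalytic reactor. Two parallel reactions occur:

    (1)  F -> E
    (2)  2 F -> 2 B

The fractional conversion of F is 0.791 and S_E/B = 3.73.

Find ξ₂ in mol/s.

ξ₂ = 46.5 mol/s

Conversion of F: F consumed = 0.791 × 556 = 439.8 mol/s = 1ξ₁ + 2ξ₂.
Selectivity: 1ξ₁ / (2ξ₂) = 3.73 → ξ₁ = 7.46 ξ₂.
Substitute: (1·7.46 + 2) ξ₂ = 439.8 → ξ₂ = 46.49 mol/s, ξ₁ = 346.8 mol/s.
Outlet amounts (n = n₀ + Σ ν·ξ):
  F: 556 − 1(346.8) − 2(46.49) = 116.2
  E: 0 + 1(346.8) = 346.8
  B: 0 + 2(46.49) = 92.98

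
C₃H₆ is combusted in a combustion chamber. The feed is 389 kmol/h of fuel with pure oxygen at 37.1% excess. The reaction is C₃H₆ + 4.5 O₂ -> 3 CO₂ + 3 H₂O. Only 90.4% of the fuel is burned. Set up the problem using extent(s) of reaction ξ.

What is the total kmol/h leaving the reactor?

2960 kmol/h

Stoichiometric O₂ = 4.5 × 389 = 1750 kmol/h; O₂ fed = 1750 × 1.371 = 2400 kmol/h.
Fuel reacted = 0.904 × 389 → ξ = 351.7 kmol/h.
Outlet (n = n₀ + ν ξ):
  C₃H₆: 389 − 1(351.7) = 37.34
  O₂: 2400 − 4.5(351.7) = 817.5
  CO₂: 0 + 3(351.7) = 1055
  H₂O: 0 + 3(351.7) = 1055
Total out = 37.34 + 817.5 + 1055 + 1055 = 2965 kmol/h.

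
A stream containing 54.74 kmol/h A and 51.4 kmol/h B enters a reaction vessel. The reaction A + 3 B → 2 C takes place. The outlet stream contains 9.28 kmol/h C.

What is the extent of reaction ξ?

For C: n = n₀ + 2ξ → 9.28 = 0 + 2ξ, giving ξ = 4.64 kmol/h.
Outlet amounts (n = n₀ + ν ξ):
  A: 54.74 − 1(4.64) = 50.1
  B: 51.4 − 3(4.64) = 37.48
  C: 0 + 2(4.64) = 9.28

ξ = 4.64 kmol/h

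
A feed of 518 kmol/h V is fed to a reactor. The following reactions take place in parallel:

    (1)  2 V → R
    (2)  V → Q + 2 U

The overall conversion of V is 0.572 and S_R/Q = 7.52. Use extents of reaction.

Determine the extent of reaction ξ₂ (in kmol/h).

ξ₂ = 18.5 kmol/h

Conversion of V: V consumed = 0.572 × 518 = 296.3 kmol/h = 2ξ₁ + 1ξ₂.
Selectivity: 1ξ₁ / (1ξ₂) = 7.52 → ξ₁ = 7.52 ξ₂.
Substitute: (2·7.52 + 1) ξ₂ = 296.3 → ξ₂ = 18.47 kmol/h, ξ₁ = 138.9 kmol/h.
Outlet amounts (n = n₀ + Σ ν·ξ):
  V: 518 − 2(138.9) − 1(18.47) = 221.7
  R: 0 + 1(138.9) = 138.9
  Q: 0 + 1(18.47) = 18.47
  U: 0 + 2(18.47) = 36.94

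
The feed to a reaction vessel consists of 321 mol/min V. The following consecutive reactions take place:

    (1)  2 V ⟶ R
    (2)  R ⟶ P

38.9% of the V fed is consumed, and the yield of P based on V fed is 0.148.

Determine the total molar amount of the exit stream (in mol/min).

Conversion of V: V consumed = 2ξ₁ = 0.389 × 321 → ξ₁ = 62.43 mol/min.
Yield of P: 1ξ₂ / 321 = 0.148 → ξ₂ = 47.51 mol/min.
Outlet amounts (n = n₀ + Σ ν·ξ):
  V: 321 − 2(62.43) = 196.1
  R: 0 + 1(62.43) − 1(47.51) = 14.93
  P: 0 + 1(47.51) = 47.51
Total out = 196.1 + 14.93 + 47.51 = 258.6 mol/min.

259 mol/min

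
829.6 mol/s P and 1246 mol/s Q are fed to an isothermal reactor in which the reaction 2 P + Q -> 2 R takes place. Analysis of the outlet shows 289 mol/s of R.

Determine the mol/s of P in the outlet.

541 mol/s

For R: n = n₀ + 2ξ → 289 = 0 + 2ξ, giving ξ = 144.5 mol/s.
Outlet amounts (n = n₀ + ν ξ):
  P: 829.6 − 2(144.5) = 540.6
  Q: 1246 − 1(144.5) = 1102
  R: 0 + 2(144.5) = 289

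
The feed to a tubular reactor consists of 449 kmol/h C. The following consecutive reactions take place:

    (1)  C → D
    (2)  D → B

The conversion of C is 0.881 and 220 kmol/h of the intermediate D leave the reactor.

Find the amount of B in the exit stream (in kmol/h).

Conversion of C: C consumed = 1ξ₁ = 0.881 × 449 → ξ₁ = 395.6 kmol/h.
D balance: n_D = 0 + 1ξ₁ − 1ξ₂ = 220 → ξ₂ = (1·395.6 − 220)/1 = 175.6 kmol/h.
Outlet amounts (n = n₀ + Σ ν·ξ):
  C: 449 − 1(395.6) = 53.43
  D: 0 + 1(395.6) − 1(175.6) = 220
  B: 0 + 1(175.6) = 175.6

176 kmol/h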